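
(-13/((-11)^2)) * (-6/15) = 26/605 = 0.04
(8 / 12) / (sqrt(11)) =2 * sqrt(11) / 33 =0.20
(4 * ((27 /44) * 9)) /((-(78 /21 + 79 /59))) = -100359 /22957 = -4.37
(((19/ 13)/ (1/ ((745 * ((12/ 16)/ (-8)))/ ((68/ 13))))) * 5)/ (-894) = 475/ 4352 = 0.11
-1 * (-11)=11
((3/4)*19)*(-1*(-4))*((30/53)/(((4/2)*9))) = 95/53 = 1.79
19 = 19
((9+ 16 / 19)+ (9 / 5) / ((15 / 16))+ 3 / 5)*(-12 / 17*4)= -281856 / 8075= -34.90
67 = 67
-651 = -651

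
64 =64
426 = 426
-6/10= -0.60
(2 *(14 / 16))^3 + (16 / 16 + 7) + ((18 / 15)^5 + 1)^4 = 985282957502564839 / 6103515625000000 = 161.43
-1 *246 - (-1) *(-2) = -248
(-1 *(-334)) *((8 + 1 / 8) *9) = 97695 / 4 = 24423.75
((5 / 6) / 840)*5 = 5 / 1008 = 0.00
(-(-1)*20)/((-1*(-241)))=20/241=0.08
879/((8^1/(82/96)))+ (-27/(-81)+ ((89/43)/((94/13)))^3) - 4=285941309554555/3169787620224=90.21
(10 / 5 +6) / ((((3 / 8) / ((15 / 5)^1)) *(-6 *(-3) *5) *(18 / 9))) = 16 / 45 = 0.36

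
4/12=1/3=0.33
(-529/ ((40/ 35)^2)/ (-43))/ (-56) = -3703/ 22016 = -0.17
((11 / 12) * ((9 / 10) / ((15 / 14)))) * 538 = 20713 / 50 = 414.26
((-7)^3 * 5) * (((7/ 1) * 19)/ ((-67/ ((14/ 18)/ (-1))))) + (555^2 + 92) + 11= 184204519/ 603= 305480.13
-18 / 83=-0.22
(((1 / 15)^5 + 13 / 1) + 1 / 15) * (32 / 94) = 4.45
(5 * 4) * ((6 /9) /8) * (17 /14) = 85 /42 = 2.02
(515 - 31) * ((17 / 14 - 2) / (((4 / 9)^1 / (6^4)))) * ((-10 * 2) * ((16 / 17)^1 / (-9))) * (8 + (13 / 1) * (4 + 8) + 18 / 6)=-46091358720 / 119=-387322342.18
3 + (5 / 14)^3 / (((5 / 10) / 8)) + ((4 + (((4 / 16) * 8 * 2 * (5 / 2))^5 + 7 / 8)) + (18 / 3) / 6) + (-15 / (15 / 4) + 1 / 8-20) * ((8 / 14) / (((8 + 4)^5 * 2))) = 34143029125489 / 341397504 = 100009.60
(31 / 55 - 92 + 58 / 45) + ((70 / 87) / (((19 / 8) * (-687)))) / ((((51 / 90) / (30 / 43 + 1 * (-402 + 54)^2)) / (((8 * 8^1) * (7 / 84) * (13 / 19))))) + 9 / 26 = -10699388370230333 / 22554676685970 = -474.38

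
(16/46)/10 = 4/115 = 0.03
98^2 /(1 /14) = 134456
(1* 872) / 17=872 / 17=51.29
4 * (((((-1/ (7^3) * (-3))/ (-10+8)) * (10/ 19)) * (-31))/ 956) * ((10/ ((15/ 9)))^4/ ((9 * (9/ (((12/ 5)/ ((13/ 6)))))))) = 107136/ 20248319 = 0.01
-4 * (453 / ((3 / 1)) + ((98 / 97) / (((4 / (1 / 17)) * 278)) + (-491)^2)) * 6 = -1327032671142 / 229211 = -5789568.00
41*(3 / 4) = 123 / 4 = 30.75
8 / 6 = 4 / 3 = 1.33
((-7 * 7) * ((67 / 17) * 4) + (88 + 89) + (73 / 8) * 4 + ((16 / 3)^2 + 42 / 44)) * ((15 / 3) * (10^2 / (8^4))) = -111408625 / 1723392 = -64.64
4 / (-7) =-4 / 7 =-0.57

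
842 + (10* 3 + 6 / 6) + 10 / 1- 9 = 874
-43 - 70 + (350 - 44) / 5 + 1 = -254 / 5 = -50.80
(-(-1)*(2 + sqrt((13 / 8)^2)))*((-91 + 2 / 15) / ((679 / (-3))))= 39527 / 27160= 1.46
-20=-20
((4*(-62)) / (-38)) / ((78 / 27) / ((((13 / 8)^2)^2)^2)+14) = 35013672486 / 75428741953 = 0.46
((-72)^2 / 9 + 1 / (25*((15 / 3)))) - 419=19626 / 125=157.01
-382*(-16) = 6112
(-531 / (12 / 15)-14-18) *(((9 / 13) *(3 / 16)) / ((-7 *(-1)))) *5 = -375705 / 5824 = -64.51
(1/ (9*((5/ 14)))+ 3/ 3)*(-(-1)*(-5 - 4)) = -59/ 5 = -11.80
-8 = -8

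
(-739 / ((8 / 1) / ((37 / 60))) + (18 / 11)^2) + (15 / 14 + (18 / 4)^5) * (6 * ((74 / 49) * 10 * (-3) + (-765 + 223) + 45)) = -6007784.46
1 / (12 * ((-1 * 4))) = -1 / 48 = -0.02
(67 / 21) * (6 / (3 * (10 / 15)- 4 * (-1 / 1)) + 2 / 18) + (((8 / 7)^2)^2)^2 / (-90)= 2733703226 / 778248135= 3.51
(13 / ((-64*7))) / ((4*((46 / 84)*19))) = -39 / 55936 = -0.00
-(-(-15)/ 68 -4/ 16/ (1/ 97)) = 817/ 34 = 24.03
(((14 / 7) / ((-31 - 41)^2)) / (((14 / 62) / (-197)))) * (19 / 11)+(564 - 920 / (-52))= 1507745779 / 2594592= 581.11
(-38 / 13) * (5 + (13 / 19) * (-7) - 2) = 68 / 13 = 5.23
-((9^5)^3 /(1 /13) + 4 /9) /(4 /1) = -24089262455073937 /36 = -669146179307609.36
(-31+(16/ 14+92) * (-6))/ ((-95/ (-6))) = -24774/ 665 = -37.25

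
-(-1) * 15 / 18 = 5 / 6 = 0.83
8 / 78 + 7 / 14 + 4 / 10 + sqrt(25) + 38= 17161 / 390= 44.00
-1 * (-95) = 95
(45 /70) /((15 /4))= 6 /35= 0.17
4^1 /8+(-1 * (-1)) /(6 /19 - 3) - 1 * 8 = -803 /102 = -7.87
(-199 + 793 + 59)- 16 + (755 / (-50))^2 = 86501 / 100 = 865.01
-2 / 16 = -1 / 8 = -0.12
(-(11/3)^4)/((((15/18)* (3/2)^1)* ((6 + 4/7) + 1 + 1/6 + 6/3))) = -819896/55215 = -14.85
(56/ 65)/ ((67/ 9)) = 504/ 4355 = 0.12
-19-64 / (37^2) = -26075 / 1369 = -19.05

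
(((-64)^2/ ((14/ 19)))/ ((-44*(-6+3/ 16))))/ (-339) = -155648/ 2427579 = -0.06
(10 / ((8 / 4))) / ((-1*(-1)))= 5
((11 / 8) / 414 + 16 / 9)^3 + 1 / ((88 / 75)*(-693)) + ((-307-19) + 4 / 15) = -49248028632219727 / 153859529134080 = -320.08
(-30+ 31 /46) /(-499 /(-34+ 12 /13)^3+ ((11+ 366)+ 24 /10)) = -53627471500 /693819198369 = -0.08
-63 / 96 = -21 / 32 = -0.66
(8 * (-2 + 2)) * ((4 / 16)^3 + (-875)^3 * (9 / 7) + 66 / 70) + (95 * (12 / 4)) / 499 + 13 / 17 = 11332 / 8483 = 1.34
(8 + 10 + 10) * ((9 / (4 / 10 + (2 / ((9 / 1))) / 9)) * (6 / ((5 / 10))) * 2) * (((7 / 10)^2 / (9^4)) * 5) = 5.32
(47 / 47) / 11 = 1 / 11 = 0.09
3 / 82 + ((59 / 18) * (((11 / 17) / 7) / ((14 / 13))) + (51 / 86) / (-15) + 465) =122993654767 / 264344220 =465.28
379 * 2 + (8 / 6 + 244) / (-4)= 2090 / 3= 696.67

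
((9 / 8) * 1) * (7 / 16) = 63 / 128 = 0.49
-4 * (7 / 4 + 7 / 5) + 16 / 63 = -3889 / 315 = -12.35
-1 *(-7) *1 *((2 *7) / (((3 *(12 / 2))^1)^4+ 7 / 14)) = 196 / 209953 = 0.00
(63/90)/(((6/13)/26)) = 1183/30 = 39.43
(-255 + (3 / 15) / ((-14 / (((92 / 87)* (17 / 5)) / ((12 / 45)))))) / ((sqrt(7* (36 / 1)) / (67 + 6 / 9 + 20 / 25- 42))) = -205662277* sqrt(7) / 1278900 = -425.47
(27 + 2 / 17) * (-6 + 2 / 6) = -461 / 3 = -153.67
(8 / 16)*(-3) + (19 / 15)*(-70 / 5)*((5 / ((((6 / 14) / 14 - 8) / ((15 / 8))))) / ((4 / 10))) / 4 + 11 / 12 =466907 / 37488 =12.45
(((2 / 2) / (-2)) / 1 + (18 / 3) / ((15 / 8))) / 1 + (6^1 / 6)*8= 10.70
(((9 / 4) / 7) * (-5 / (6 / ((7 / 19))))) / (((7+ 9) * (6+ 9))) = -1 / 2432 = -0.00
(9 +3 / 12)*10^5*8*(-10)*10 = -740000000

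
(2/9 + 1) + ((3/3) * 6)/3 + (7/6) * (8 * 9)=785/9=87.22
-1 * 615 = -615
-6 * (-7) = 42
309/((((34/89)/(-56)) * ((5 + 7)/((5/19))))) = -320845/323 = -993.33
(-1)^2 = 1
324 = 324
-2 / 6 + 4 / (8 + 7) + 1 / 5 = 2 / 15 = 0.13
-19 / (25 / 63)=-1197 / 25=-47.88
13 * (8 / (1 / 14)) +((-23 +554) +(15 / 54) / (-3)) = 1986.91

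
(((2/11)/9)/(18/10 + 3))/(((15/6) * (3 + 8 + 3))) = 1/8316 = 0.00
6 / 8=3 / 4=0.75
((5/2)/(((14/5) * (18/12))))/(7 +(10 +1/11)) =0.03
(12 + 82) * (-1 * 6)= -564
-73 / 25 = -2.92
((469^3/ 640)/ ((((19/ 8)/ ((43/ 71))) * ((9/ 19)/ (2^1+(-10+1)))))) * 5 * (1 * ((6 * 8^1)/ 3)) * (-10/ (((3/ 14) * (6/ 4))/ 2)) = 17388937669040/ 5751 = 3023637222.92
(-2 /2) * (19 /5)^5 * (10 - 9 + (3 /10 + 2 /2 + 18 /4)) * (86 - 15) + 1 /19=-113568741109 /296875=-382547.34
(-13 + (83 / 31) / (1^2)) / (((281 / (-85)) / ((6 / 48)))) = 3400 / 8711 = 0.39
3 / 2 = 1.50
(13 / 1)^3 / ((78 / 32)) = 2704 / 3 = 901.33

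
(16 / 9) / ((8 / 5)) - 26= -224 / 9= -24.89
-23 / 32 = -0.72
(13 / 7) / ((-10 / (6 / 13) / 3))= -9 / 35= -0.26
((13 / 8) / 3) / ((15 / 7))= 91 / 360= 0.25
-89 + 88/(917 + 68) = -87577/985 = -88.91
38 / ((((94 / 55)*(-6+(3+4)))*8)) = 1045 / 376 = 2.78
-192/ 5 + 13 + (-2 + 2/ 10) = -136/ 5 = -27.20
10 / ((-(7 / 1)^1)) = -1.43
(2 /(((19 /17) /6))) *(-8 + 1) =-1428 /19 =-75.16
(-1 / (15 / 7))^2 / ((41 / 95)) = 931 / 1845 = 0.50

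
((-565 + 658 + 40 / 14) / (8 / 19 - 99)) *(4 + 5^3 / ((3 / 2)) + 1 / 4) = -13399199 / 157332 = -85.17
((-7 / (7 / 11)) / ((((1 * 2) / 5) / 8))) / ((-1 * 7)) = 220 / 7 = 31.43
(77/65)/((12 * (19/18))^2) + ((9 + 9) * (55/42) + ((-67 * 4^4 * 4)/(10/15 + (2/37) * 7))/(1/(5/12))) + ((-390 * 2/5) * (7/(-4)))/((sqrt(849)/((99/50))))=-520751564821/19053580 + 9009 * sqrt(849)/14150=-27312.35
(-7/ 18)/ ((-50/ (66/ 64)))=77/ 9600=0.01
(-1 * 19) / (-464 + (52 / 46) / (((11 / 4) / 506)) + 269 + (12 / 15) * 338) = -95 / 1417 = -0.07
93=93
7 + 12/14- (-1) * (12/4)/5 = 296/35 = 8.46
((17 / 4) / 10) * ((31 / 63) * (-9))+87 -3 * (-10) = 32233 / 280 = 115.12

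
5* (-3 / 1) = -15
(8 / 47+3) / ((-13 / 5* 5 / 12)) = -1788 / 611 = -2.93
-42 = -42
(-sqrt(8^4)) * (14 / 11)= -81.45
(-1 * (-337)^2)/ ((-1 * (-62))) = -113569/ 62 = -1831.76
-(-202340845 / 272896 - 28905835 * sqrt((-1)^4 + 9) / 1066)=202340845 / 272896 + 28905835 * sqrt(10) / 1066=86490.31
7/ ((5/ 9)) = 63/ 5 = 12.60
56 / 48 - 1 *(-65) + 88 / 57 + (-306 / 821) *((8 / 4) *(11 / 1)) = 59.51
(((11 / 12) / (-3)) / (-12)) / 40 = 11 / 17280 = 0.00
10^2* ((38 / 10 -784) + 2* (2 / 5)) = -77940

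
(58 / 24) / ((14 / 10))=145 / 84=1.73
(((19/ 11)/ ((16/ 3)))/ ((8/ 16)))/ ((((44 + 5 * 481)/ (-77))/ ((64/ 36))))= -266/ 7347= -0.04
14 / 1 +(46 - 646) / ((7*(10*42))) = 676 / 49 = 13.80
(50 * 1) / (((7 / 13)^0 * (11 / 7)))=350 / 11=31.82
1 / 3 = 0.33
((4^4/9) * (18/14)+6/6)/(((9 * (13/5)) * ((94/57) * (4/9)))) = 74955/34216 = 2.19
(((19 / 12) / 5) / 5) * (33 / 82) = 209 / 8200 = 0.03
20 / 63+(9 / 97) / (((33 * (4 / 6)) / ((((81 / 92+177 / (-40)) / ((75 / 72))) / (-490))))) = 8590142423 / 27056452500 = 0.32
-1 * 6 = -6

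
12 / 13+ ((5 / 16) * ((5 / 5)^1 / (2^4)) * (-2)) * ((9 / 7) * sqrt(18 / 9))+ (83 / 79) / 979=929171 / 1005433- 45 * sqrt(2) / 896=0.85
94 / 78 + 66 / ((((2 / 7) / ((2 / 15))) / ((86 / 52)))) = 10168 / 195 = 52.14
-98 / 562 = -49 / 281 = -0.17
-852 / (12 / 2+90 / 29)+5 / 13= -26657 / 286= -93.21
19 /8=2.38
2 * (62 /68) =31 /17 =1.82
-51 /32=-1.59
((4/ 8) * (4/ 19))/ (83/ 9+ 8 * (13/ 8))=9/ 1900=0.00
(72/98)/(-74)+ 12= 21738/1813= 11.99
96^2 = 9216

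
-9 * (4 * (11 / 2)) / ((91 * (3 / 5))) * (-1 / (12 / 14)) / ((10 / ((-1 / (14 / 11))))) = -121 / 364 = -0.33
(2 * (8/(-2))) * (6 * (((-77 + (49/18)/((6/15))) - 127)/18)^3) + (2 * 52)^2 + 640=422700464323/5668704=74567.39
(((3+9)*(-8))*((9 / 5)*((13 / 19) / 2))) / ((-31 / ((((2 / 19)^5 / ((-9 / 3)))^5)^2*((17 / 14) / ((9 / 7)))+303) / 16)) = 9244.95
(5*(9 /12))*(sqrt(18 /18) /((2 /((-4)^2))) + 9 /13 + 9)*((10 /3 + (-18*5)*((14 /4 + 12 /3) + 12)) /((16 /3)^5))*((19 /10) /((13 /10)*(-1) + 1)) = 4650280875 /27262976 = 170.57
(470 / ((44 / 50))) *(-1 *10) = -58750 / 11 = -5340.91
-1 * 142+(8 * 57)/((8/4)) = 86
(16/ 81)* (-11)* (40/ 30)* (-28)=81.12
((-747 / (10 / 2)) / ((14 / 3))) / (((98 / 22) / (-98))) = 24651 / 35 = 704.31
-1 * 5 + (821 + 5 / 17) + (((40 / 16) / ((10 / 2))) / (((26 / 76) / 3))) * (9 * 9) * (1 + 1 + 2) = 494357 / 221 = 2236.91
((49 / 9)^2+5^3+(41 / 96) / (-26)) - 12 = 9611821 / 67392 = 142.63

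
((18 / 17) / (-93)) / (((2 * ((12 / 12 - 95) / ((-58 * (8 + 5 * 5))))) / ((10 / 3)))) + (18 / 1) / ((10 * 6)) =-21393 / 247690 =-0.09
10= 10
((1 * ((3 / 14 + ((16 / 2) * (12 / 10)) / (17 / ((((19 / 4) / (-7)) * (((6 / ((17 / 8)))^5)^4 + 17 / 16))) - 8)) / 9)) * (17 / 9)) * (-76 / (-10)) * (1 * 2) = -19039637929527059045464924214756072817806 / 6054804788510917262988113179627796390775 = -3.14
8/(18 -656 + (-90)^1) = -1/91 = -0.01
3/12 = 1/4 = 0.25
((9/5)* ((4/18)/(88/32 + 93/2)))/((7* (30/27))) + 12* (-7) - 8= -3171664/34475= -92.00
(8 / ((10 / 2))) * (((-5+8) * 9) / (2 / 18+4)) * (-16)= -168.13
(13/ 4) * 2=6.50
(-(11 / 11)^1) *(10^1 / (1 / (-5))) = 50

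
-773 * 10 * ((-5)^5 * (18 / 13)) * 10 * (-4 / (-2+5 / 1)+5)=15943125000 / 13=1226394230.77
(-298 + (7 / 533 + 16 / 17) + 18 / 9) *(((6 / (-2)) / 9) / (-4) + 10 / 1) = -323482489 / 108732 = -2975.04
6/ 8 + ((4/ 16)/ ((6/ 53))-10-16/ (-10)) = -5.44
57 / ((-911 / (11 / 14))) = -627 / 12754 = -0.05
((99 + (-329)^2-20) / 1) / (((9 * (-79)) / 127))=-13756640 / 711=-19348.30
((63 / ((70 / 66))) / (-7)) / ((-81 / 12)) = 44 / 35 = 1.26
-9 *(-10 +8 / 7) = 79.71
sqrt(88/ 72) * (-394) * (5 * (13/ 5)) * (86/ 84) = -110123 * sqrt(11)/ 63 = -5797.41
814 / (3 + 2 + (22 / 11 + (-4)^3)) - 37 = -2923 / 57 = -51.28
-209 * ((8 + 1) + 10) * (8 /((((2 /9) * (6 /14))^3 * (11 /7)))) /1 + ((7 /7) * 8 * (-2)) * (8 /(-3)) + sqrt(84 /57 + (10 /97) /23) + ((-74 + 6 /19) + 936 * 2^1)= -1333840243 /57 + 177 * sqrt(84778) /42389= -23400704.80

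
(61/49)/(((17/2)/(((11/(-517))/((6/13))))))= -793/117453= -0.01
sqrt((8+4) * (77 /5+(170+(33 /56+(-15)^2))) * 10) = 3 * sqrt(268513) /7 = 222.08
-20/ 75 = -4/ 15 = -0.27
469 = 469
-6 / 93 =-2 / 31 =-0.06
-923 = -923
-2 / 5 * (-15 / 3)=2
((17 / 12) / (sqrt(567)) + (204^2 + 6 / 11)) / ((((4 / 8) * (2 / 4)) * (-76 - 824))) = -152594 / 825 - 17 * sqrt(7) / 170100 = -184.96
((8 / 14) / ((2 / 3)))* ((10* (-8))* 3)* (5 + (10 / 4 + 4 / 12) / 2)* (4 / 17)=-5280 / 17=-310.59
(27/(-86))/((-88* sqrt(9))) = 9/7568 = 0.00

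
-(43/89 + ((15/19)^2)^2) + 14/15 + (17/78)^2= 0.11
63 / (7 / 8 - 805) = -0.08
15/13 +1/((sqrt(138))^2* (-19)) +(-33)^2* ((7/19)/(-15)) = -4361969/170430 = -25.59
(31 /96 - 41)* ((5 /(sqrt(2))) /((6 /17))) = -331925* sqrt(2) /1152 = -407.48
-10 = -10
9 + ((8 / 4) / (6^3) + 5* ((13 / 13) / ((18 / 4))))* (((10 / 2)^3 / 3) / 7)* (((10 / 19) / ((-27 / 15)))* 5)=-145399 / 193914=-0.75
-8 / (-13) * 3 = 24 / 13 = 1.85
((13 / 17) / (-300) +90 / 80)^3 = 1500730351849 / 1061208000000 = 1.41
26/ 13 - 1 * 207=-205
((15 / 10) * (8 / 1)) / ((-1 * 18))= -2 / 3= -0.67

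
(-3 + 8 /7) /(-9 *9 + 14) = 13 /469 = 0.03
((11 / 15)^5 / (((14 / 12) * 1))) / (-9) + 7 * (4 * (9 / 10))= 401539148 / 15946875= 25.18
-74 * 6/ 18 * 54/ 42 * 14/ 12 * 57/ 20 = -2109/ 20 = -105.45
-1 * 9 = -9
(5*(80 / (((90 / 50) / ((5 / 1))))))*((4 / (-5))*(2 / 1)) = -16000 / 9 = -1777.78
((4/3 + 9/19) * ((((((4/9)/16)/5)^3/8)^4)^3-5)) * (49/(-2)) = 2684685002439986503522649560613237096033135836819499211816959999999999999999999999999999999994953/12128158917303683828079336235780028886379135541803959189504000000000000000000000000000000000000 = 221.36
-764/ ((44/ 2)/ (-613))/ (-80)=-117083/ 440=-266.10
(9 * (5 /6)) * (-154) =-1155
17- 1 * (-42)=59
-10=-10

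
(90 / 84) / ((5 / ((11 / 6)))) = 11 / 28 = 0.39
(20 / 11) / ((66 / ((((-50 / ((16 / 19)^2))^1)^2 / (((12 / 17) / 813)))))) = 1876215146875 / 11894784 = 157734.28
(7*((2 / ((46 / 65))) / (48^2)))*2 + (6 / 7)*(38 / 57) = 109169 / 185472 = 0.59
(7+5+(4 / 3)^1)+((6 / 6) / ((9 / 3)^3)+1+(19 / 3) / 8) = 3275 / 216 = 15.16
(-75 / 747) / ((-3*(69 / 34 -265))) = -850 / 6678927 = -0.00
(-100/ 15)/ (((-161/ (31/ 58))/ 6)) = 0.13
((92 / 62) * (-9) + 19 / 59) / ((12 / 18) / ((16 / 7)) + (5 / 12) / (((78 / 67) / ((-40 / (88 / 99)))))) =3718572 / 4512143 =0.82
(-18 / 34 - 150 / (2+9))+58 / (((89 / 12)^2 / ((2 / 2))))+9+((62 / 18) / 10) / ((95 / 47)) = -49910172361 / 12664490850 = -3.94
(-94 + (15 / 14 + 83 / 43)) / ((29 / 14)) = -1889 / 43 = -43.93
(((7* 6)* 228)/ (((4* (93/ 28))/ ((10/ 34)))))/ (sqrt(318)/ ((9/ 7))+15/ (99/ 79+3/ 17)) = -30502241280/ 1128399163+38438830080* sqrt(318)/ 19182785771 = 8.70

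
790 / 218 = 395 / 109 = 3.62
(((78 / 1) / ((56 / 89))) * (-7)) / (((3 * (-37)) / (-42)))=-24297 / 74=-328.34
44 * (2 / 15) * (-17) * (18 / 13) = -8976 / 65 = -138.09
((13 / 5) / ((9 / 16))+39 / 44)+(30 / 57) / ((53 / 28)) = 11537749 / 1993860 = 5.79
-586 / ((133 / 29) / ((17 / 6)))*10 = -1444490 / 399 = -3620.28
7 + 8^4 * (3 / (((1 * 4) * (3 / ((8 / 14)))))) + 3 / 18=24877 / 42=592.31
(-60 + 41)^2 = 361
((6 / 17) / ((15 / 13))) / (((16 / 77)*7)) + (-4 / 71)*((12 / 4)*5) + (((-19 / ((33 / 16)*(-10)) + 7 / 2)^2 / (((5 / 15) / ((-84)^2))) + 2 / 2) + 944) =414717.73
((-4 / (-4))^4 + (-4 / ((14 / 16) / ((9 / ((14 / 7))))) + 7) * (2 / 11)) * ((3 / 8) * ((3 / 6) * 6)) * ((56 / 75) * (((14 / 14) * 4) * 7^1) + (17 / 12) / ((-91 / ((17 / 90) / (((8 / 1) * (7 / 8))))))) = -34.52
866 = 866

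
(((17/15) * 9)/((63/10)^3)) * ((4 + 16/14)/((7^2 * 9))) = 13600/28588707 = 0.00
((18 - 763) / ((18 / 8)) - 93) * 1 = -3817 / 9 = -424.11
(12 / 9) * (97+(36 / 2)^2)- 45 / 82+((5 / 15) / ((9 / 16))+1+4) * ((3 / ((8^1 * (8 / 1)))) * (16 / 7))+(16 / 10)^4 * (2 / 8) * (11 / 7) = 3641761289 / 6457500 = 563.96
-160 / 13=-12.31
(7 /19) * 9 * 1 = 63 /19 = 3.32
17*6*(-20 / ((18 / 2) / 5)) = -3400 / 3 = -1133.33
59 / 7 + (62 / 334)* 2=10287 / 1169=8.80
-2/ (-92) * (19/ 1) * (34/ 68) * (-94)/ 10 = -893/ 460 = -1.94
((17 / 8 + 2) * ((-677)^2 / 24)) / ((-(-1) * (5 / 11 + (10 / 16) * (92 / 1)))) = 55457809 / 40800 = 1359.26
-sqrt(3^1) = -sqrt(3) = -1.73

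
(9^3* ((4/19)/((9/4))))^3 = 2176782336/6859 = 317361.47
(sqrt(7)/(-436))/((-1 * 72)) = sqrt(7)/31392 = 0.00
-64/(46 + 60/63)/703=-672/346579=-0.00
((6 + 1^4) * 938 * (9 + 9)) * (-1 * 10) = -1181880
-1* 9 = -9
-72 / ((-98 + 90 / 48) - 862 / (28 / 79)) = 448 / 15731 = 0.03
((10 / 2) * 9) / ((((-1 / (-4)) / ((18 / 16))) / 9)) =3645 / 2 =1822.50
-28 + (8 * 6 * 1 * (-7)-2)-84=-450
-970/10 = -97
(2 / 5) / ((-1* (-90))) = 1 / 225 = 0.00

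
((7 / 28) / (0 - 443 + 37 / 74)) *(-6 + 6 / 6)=1 / 354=0.00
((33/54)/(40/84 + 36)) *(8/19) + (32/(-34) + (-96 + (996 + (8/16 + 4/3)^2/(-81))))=324309959795/360735444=899.02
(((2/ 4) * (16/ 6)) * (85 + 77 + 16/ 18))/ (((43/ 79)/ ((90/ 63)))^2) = 1496.07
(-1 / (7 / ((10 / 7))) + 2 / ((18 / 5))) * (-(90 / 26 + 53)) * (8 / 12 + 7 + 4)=-568850 / 2457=-231.52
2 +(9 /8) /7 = 121 /56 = 2.16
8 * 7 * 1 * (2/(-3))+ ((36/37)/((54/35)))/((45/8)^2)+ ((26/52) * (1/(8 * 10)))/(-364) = -19538643743/523635840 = -37.31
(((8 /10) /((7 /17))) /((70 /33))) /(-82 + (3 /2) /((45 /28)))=-1683 /148960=-0.01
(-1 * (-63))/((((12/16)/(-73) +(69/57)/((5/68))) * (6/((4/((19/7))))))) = 429240/456403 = 0.94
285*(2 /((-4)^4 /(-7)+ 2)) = -1995 /121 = -16.49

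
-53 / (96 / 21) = -371 / 32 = -11.59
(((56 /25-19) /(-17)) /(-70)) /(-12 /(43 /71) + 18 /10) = 18017 /23044350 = 0.00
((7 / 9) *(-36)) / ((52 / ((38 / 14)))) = -19 / 13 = -1.46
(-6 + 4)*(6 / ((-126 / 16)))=32 / 21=1.52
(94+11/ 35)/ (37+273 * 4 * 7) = 3301/ 268835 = 0.01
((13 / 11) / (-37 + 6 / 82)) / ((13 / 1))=-41 / 16654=-0.00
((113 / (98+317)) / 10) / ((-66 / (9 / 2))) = -339 / 182600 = -0.00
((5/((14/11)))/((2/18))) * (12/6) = 495/7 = 70.71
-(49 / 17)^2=-2401 / 289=-8.31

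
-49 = -49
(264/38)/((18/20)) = 440/57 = 7.72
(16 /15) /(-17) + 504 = 128504 /255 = 503.94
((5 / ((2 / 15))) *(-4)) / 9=-50 / 3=-16.67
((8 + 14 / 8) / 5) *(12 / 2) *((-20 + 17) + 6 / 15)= -1521 / 50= -30.42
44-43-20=-19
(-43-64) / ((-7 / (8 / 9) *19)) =0.72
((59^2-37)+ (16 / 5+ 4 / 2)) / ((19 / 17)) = 293182 / 95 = 3086.13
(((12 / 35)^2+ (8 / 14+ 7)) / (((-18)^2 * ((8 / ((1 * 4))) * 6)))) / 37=9419 / 176223600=0.00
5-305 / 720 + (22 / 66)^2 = 75 / 16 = 4.69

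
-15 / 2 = -7.50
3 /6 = 1 /2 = 0.50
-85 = -85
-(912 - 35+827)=-1704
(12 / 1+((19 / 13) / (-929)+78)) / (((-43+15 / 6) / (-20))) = 44.44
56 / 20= 2.80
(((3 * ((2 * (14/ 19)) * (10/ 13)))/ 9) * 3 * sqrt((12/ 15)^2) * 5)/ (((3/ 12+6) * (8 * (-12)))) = -28/ 3705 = -0.01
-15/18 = -5/6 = -0.83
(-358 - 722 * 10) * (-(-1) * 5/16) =-18945/8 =-2368.12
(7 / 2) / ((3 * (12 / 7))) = 49 / 72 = 0.68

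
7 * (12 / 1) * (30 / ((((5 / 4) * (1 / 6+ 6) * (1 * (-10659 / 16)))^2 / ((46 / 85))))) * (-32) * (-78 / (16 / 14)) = 829585096704 / 7344847671425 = 0.11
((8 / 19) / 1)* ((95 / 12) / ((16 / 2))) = 5 / 12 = 0.42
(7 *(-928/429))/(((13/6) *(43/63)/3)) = -2455488/79937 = -30.72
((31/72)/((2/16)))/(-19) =-31/171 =-0.18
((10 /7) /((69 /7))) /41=10 /2829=0.00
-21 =-21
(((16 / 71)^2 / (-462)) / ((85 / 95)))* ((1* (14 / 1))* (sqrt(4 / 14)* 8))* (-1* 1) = 38912* sqrt(14) / 19796007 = 0.01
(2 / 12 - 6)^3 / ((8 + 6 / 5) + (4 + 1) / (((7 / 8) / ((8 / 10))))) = -1500625 / 104112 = -14.41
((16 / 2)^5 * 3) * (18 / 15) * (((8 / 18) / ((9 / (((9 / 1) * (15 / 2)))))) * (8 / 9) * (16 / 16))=1048576 / 3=349525.33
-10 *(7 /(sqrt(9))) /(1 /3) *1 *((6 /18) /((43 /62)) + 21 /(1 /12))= -2279900 /129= -17673.64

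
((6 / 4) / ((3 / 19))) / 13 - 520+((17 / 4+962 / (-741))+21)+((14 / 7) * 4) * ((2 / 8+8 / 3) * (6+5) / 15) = -4252211 / 8892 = -478.21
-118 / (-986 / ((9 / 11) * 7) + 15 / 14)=14868 / 21557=0.69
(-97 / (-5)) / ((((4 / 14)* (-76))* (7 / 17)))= -1649 / 760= -2.17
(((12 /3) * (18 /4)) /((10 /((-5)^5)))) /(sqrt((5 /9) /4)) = -6750 * sqrt(5) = -15093.46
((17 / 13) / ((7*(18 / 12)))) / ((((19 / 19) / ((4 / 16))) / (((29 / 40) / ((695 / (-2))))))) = -0.00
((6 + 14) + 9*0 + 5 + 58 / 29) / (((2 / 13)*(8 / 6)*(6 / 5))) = 1755 / 16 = 109.69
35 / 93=0.38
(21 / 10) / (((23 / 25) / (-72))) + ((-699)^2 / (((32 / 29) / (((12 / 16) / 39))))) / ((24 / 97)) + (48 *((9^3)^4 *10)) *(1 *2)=83014219941629402433 / 306176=271132355056011.58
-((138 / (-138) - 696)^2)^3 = -114655968874330129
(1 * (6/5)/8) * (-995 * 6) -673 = -3137/2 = -1568.50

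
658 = 658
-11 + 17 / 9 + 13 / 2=-47 / 18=-2.61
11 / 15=0.73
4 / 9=0.44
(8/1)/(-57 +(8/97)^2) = -75272/536249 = -0.14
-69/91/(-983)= 0.00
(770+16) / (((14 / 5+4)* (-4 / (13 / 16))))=-25545 / 1088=-23.48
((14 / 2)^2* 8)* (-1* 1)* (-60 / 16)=1470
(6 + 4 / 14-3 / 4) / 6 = 155 / 168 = 0.92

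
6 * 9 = 54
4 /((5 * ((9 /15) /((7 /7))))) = 4 /3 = 1.33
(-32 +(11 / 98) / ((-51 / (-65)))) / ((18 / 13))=-2069873 / 89964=-23.01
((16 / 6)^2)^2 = 4096 / 81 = 50.57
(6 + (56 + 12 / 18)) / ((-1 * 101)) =-188 / 303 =-0.62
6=6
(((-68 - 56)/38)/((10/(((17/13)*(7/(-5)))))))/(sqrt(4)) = 3689/12350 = 0.30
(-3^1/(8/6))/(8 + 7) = -0.15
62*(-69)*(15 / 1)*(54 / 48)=-288765 / 4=-72191.25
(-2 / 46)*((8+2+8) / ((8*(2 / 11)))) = -99 / 184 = -0.54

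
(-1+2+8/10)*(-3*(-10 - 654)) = 3585.60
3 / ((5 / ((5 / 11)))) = 3 / 11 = 0.27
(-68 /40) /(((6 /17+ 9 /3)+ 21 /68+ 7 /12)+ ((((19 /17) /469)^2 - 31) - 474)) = 3242005179 /954970568915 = 0.00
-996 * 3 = -2988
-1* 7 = -7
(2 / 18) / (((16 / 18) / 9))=9 / 8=1.12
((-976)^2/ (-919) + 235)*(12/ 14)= -4419666/ 6433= -687.03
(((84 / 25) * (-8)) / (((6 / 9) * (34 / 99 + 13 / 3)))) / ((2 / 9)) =-449064 / 11575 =-38.80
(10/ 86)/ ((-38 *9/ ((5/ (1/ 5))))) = -125/ 14706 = -0.01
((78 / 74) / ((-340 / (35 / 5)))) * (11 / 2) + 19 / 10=44801 / 25160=1.78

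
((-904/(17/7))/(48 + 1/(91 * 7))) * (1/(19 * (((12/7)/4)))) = -28216552/29629113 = -0.95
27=27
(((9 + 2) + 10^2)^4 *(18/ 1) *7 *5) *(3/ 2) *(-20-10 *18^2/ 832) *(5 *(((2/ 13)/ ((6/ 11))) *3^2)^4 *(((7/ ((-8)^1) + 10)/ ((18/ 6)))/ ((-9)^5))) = 871093832318045875/ 23762752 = 36657952425.63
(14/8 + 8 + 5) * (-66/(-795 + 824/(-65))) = 126555/104998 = 1.21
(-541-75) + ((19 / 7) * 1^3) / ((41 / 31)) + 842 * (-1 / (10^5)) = -8810270827 / 14350000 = -613.96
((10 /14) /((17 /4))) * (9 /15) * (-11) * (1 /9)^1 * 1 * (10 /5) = -88 /357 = -0.25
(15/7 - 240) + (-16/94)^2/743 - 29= -3065923668/11489009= -266.86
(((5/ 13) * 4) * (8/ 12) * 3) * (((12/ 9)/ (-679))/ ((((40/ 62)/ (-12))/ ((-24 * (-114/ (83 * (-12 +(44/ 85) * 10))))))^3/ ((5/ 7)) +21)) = -67447000869729454080/ 234420925483282714466563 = -0.00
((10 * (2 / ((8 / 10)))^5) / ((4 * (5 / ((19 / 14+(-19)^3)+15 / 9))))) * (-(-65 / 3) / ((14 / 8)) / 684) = -58490046875 / 9652608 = -6059.51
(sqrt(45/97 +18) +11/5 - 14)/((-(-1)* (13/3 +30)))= -177/515 +9* sqrt(19303)/9991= -0.22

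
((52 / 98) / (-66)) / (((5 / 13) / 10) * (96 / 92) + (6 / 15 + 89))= -19435 / 216213921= -0.00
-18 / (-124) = 9 / 62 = 0.15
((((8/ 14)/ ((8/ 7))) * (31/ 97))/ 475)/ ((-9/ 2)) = -31/ 414675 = -0.00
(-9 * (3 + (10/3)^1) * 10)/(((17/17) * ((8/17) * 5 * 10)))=-969/40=-24.22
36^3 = 46656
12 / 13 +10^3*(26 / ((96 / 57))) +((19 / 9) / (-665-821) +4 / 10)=6710561027 / 434655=15438.82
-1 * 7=-7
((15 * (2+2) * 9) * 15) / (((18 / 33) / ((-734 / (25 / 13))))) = -5667948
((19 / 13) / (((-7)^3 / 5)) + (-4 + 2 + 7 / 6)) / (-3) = 22865 / 80262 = 0.28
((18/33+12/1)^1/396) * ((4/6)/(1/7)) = 161/1089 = 0.15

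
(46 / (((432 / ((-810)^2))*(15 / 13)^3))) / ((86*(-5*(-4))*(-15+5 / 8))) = -1.84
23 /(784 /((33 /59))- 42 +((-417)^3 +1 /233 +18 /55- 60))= -884235 /2787662826688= -0.00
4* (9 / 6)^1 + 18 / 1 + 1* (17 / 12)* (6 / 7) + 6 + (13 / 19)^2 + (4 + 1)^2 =286473 / 5054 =56.68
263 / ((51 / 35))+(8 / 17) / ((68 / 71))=156911 / 867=180.98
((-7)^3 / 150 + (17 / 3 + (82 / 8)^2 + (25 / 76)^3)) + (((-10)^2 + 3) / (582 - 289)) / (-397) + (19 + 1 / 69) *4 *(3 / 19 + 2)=24011402376291553 / 88082169585600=272.60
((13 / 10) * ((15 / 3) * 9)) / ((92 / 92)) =117 / 2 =58.50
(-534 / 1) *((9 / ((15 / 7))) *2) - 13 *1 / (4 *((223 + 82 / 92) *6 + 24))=-2821354183 / 628980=-4485.60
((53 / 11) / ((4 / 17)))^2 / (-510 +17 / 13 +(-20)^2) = -3.86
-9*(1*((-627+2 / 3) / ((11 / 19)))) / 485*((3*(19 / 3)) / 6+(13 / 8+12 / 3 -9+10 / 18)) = 178505 / 25608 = 6.97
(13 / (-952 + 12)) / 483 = -13 / 454020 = -0.00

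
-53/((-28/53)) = 2809/28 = 100.32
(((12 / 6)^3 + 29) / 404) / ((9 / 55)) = 2035 / 3636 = 0.56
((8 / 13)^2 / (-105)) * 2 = -128 / 17745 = -0.01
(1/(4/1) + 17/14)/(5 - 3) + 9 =545/56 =9.73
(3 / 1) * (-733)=-2199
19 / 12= 1.58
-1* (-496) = 496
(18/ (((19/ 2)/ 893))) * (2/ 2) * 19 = 32148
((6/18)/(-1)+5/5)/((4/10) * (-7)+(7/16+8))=160/1353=0.12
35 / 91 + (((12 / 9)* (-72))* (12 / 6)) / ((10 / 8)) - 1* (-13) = -9114 / 65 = -140.22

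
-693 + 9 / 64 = -44343 / 64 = -692.86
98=98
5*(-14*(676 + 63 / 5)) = -48202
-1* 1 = -1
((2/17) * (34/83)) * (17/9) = 68/747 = 0.09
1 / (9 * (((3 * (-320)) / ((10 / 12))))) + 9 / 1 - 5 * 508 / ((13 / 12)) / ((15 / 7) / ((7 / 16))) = -63307021 / 134784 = -469.69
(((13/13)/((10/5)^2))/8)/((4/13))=13/128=0.10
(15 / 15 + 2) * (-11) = -33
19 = 19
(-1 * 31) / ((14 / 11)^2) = -3751 / 196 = -19.14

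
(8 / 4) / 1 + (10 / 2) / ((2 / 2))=7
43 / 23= 1.87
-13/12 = -1.08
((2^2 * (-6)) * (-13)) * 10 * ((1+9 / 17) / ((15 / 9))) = 48672 / 17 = 2863.06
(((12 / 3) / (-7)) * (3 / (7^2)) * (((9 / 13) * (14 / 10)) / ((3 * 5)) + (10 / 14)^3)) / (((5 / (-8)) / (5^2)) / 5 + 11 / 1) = -1530496 / 1121077321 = -0.00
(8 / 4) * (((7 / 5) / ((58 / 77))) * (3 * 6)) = 9702 / 145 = 66.91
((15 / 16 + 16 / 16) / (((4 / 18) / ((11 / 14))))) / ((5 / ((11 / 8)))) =33759 / 17920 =1.88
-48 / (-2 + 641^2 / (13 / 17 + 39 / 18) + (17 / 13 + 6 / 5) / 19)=-454480 / 1327127943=-0.00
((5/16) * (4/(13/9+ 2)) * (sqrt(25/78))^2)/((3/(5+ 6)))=1375/3224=0.43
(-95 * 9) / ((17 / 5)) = -4275 / 17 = -251.47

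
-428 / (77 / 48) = -20544 / 77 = -266.81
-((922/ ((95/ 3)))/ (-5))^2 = -7650756/ 225625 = -33.91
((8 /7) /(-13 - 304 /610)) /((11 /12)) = -29280 /317009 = -0.09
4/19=0.21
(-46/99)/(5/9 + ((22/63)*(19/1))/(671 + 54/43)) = -9308054/11326909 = -0.82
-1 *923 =-923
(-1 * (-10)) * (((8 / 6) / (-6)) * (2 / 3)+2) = 18.52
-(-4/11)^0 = -1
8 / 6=4 / 3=1.33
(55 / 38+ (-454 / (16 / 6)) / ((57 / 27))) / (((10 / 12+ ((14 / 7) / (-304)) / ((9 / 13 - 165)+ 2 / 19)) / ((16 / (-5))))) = 23435385792 / 77063905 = 304.10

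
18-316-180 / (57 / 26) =-7222 / 19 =-380.11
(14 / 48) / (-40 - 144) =-7 / 4416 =-0.00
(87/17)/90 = 29/510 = 0.06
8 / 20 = 2 / 5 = 0.40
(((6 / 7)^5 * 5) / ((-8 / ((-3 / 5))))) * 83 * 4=968112 / 16807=57.60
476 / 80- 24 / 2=-121 / 20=-6.05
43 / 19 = 2.26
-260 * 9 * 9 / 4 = -5265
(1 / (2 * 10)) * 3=3 / 20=0.15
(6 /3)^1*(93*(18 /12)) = 279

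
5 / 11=0.45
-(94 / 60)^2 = -2.45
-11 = -11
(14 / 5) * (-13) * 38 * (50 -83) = 228228 / 5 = 45645.60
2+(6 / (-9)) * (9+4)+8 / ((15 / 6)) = -52 / 15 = -3.47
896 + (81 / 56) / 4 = 200785 / 224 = 896.36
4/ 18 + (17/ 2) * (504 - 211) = 44833/ 18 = 2490.72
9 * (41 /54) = 41 /6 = 6.83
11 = 11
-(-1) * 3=3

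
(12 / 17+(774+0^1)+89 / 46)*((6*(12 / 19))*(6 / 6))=21863988 / 7429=2943.06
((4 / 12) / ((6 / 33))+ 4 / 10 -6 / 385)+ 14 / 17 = 119431 / 39270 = 3.04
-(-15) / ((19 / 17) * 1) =255 / 19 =13.42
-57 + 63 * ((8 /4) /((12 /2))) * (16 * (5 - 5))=-57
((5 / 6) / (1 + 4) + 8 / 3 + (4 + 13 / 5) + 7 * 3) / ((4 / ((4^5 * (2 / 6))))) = 116864 / 45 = 2596.98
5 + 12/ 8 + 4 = 21/ 2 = 10.50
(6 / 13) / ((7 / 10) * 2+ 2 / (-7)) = 70 / 169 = 0.41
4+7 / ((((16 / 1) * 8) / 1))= 519 / 128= 4.05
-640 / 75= -8.53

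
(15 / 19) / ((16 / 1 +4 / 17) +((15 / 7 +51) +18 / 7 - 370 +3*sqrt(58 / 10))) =-316551900 / 119437782881 - 637245*sqrt(145) / 119437782881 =-0.00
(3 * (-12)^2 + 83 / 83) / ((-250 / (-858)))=185757 / 125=1486.06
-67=-67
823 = 823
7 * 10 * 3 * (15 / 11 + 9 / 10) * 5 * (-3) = -78435 / 11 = -7130.45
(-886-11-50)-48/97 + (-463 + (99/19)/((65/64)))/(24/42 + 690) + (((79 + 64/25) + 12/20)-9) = -875.00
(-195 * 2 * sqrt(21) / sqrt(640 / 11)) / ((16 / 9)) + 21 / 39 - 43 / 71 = -351 * sqrt(2310) / 128 - 62 / 923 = -131.86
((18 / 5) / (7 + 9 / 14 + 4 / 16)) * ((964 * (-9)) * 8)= -34981632 / 1105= -31657.59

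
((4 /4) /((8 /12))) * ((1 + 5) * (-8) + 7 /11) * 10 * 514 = -4016910 /11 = -365173.64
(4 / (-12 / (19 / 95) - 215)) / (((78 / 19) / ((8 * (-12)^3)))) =175104 / 3575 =48.98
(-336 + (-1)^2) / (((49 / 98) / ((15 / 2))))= -5025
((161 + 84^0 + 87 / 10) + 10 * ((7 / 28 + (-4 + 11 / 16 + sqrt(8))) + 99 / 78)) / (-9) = -79439 / 4680 - 20 * sqrt(2) / 9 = -20.12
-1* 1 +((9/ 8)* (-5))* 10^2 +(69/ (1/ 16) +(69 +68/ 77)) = 93999/ 154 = 610.38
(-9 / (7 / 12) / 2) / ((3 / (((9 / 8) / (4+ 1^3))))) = -81 / 140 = -0.58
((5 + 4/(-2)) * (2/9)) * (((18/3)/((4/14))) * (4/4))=14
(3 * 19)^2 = 3249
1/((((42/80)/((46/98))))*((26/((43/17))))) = 0.09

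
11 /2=5.50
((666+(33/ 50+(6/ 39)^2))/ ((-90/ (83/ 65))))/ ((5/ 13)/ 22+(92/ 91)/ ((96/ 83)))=-72007103014/ 6787145625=-10.61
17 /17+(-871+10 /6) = -2605 /3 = -868.33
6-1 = 5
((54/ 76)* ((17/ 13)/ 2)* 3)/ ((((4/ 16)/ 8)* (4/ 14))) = 38556/ 247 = 156.10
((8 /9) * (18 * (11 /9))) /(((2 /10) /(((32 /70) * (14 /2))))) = 2816 /9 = 312.89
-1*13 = -13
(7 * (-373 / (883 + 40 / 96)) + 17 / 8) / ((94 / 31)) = -2183609 / 7971952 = -0.27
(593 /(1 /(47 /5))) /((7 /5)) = 27871 /7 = 3981.57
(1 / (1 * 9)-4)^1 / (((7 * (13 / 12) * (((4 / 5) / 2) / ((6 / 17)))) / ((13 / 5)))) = -20 / 17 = -1.18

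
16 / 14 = 1.14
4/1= 4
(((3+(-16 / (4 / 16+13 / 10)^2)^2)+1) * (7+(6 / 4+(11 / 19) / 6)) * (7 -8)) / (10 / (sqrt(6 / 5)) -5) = -625157176 * sqrt(30) / 52640697 -625157176 / 17546899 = -100.67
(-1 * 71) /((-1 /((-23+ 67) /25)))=3124 /25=124.96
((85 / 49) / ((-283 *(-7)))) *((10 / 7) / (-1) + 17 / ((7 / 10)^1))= 13600 / 679483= 0.02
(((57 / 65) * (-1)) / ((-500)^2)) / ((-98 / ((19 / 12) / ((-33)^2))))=361 / 6936930000000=0.00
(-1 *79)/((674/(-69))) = 5451/674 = 8.09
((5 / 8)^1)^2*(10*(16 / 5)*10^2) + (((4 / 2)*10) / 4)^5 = 4375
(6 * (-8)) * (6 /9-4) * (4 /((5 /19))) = 2432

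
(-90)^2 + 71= 8171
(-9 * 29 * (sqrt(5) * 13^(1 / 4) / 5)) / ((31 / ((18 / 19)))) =-4698 * 13^(1 / 4) * sqrt(5) / 2945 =-6.77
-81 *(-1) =81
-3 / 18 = -1 / 6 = -0.17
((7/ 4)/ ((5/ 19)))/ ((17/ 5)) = 133/ 68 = 1.96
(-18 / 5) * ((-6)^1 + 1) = 18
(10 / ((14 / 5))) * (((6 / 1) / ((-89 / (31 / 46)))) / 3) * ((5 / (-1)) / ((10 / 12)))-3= -38337 / 14329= -2.68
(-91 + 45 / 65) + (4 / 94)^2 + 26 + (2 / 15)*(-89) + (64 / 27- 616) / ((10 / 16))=-4101571402 / 3876795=-1057.98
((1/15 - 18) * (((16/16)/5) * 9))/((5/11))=-8877/125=-71.02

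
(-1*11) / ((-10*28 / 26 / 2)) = 143 / 70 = 2.04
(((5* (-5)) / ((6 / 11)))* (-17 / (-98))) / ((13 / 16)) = -18700 / 1911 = -9.79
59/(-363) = -59/363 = -0.16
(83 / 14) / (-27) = -83 / 378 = -0.22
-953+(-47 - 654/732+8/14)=-854275/854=-1000.32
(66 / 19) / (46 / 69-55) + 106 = 328084 / 3097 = 105.94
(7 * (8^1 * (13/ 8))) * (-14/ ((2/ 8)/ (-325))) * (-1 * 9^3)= -1207369800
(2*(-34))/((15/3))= -68/5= -13.60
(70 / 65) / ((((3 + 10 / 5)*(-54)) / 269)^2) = 506527 / 473850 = 1.07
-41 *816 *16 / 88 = -66912 / 11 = -6082.91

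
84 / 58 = 42 / 29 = 1.45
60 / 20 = 3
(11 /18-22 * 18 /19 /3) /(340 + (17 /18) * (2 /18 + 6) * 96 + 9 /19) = -0.01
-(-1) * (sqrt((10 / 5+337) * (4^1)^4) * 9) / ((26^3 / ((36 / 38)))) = 0.14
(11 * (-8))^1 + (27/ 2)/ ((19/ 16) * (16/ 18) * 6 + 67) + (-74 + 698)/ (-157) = -6340883/ 69080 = -91.79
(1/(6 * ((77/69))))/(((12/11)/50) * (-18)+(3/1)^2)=575/33138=0.02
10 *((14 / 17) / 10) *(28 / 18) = 1.28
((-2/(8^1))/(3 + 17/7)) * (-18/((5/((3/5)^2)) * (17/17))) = 0.06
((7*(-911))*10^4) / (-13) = 63770000 / 13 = 4905384.62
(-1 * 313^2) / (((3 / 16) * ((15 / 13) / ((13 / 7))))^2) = -716311707904 / 99225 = -7219064.83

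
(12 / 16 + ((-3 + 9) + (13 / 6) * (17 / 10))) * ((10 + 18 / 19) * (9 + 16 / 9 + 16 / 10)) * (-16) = -290103424 / 12825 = -22620.15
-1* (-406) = 406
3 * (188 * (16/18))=1504/3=501.33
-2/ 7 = -0.29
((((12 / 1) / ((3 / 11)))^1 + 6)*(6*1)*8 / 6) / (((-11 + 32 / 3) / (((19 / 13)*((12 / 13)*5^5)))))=-855000000 / 169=-5059171.60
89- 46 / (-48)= 2159 / 24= 89.96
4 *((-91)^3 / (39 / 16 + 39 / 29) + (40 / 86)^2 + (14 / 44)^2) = -796937.63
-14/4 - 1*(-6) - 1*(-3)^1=11/2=5.50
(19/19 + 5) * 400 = 2400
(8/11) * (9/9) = 8/11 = 0.73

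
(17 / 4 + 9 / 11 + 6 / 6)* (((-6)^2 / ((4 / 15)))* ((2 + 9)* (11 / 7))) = 396495 / 28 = 14160.54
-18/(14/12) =-108/7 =-15.43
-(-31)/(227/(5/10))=31/454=0.07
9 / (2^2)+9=45 / 4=11.25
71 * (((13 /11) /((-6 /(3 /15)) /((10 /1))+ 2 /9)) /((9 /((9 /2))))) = -8307 /550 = -15.10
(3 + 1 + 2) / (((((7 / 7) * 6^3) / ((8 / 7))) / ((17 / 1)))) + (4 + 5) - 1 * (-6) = 979 / 63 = 15.54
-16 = -16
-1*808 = -808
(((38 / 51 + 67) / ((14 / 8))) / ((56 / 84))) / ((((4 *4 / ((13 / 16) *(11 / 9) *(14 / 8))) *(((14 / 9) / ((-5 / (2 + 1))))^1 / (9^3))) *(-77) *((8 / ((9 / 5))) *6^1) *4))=32743035 / 54591488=0.60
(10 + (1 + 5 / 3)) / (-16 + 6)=-19 / 15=-1.27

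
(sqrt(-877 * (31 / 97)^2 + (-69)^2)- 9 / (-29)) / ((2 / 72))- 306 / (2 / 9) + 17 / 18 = -712469 / 522 + 72 * sqrt(10988363) / 97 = 1095.64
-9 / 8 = -1.12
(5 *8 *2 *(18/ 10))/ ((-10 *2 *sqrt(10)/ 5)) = -18 *sqrt(10)/ 5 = -11.38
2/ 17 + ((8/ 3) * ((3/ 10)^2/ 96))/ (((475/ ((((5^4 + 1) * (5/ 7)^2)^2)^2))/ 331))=33754702566279313/ 1862030723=18127897.76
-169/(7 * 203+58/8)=-676/5713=-0.12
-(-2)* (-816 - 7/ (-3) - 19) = -4996/ 3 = -1665.33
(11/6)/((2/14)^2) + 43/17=9421/102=92.36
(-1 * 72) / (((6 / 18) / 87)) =-18792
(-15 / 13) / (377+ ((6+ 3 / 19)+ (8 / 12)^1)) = -855 / 284414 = -0.00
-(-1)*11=11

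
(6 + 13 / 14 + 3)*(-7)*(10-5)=-695 / 2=-347.50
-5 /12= -0.42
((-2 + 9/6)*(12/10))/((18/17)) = -17/30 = -0.57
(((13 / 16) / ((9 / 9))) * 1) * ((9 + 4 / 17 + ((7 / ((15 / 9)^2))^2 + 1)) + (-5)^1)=800137 / 85000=9.41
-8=-8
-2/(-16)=1/8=0.12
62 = 62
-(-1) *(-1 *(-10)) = 10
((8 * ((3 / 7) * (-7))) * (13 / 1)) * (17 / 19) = -5304 / 19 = -279.16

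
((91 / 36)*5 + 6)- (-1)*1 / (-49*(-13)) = 427463 / 22932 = 18.64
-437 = -437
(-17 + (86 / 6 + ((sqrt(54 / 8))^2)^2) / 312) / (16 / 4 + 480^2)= -0.00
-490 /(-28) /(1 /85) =2975 /2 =1487.50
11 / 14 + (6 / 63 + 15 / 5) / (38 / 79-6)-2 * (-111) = 2034691 / 9156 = 222.22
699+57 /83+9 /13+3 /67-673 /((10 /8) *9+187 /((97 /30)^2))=677.33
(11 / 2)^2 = 121 / 4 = 30.25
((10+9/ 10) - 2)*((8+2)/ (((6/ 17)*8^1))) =1513/ 48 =31.52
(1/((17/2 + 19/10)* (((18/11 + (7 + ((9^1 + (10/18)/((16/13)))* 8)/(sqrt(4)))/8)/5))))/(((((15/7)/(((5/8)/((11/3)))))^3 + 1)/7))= 9507960/40643128513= 0.00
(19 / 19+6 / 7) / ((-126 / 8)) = -52 / 441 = -0.12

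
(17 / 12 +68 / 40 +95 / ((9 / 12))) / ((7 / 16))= 31148 / 105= 296.65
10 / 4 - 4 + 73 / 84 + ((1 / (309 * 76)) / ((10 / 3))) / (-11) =-0.63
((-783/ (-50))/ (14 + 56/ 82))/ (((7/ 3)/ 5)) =96309/ 42140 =2.29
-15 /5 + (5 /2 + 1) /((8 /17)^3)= 31319 /1024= 30.58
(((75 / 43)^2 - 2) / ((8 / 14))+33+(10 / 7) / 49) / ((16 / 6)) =13.07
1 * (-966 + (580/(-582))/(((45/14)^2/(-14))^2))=-230978771338/238656375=-967.83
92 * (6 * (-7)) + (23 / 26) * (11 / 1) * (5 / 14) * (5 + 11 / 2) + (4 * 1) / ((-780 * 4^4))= -14697637 / 3840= -3827.51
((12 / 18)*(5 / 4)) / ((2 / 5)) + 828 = 9961 / 12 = 830.08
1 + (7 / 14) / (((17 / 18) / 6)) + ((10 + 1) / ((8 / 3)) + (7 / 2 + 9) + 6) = 3645 / 136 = 26.80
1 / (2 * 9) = 1 / 18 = 0.06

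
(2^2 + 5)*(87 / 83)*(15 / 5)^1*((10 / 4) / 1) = 11745 / 166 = 70.75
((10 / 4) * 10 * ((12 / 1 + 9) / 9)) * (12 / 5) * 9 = 1260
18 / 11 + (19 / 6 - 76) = -4699 / 66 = -71.20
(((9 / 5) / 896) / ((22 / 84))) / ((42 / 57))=513 / 49280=0.01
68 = 68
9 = 9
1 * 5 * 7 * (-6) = -210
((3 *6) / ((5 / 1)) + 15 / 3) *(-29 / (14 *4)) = -1247 / 280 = -4.45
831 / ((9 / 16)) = 4432 / 3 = 1477.33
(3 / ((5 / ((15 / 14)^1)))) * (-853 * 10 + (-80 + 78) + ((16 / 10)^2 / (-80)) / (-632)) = -1516562991 / 276500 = -5484.86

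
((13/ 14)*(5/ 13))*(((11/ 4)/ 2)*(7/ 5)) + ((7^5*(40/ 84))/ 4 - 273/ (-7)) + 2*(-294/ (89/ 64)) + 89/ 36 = 1620.16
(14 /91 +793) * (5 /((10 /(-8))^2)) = 164976 /65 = 2538.09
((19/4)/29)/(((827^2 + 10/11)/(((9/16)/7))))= 627/32580597056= 0.00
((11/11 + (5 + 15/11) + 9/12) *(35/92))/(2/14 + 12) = 1029/4048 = 0.25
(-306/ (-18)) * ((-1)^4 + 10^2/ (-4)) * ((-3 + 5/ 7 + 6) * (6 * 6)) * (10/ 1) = -3818880/ 7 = -545554.29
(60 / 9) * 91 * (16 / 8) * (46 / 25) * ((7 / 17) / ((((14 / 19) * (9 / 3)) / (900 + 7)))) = 288549352 / 765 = 377188.70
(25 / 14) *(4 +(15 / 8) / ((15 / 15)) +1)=1375 / 112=12.28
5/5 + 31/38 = 69/38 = 1.82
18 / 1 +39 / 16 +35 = 55.44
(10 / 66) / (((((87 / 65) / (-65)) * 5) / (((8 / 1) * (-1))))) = 33800 / 2871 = 11.77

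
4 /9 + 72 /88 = 125 /99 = 1.26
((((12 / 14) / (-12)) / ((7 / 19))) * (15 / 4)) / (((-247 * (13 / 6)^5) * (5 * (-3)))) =-0.00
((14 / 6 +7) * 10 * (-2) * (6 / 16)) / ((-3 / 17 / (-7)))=-8330 / 3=-2776.67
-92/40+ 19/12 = -0.72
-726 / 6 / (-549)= 121 / 549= 0.22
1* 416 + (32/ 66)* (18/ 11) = 50432/ 121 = 416.79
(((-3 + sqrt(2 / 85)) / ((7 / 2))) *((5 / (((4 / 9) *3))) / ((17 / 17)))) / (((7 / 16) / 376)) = -135360 / 49 + 9024 *sqrt(170) / 833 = -2621.20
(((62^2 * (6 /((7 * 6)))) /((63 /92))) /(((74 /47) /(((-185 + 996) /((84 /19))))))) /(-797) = -32015001938 /273097629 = -117.23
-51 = -51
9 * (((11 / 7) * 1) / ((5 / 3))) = 297 / 35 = 8.49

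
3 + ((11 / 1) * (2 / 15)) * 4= 8.87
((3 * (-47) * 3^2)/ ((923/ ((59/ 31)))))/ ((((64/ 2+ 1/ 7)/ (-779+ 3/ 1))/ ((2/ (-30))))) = -15062936/ 3576625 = -4.21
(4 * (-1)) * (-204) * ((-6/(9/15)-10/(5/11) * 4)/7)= -11424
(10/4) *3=15/2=7.50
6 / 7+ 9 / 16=159 / 112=1.42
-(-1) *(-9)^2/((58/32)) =1296/29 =44.69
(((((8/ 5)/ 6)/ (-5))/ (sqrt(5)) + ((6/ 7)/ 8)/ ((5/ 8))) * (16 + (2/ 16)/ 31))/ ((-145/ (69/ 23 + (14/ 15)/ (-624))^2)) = -4135426869/ 24308960000 + 9649329361 * sqrt(5)/ 911586000000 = -0.15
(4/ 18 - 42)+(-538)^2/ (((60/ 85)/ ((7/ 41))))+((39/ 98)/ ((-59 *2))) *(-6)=149276602675/ 2133558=69966.04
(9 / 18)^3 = 1 / 8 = 0.12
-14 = -14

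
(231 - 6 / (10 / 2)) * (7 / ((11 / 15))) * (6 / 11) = 144774 / 121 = 1196.48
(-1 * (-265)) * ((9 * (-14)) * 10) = -333900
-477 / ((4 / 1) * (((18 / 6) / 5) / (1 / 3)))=-66.25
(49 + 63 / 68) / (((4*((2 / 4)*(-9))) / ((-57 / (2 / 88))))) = 709555 / 102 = 6956.42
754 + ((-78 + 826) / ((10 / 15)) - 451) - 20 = 1405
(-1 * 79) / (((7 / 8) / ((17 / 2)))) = -5372 / 7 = -767.43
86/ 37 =2.32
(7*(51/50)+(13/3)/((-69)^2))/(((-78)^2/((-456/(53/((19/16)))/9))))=-1840984841/1381674574800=-0.00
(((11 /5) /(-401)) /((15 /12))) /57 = -44 /571425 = -0.00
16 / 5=3.20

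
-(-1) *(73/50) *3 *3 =657/50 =13.14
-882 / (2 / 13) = -5733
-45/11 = -4.09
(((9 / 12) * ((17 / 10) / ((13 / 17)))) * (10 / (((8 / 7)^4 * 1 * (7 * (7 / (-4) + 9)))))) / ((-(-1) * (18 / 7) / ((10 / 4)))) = 3469445 / 18530304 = 0.19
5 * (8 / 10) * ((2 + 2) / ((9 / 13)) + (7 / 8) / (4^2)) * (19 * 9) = 127661 / 32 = 3989.41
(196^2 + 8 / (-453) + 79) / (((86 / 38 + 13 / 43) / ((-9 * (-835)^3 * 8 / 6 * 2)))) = 8294377735016064625 / 39562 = 209655167459078.53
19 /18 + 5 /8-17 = -1103 /72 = -15.32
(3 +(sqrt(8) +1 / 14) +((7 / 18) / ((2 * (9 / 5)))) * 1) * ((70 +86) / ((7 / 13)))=4056 * sqrt(2) / 7 +1218659 / 1323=1740.57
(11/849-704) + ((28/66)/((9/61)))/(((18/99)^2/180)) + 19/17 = 215828156/14433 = 14953.80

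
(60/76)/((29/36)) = 540/551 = 0.98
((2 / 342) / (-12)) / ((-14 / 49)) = 7 / 4104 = 0.00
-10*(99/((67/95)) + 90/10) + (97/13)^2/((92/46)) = -33196637/22646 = -1465.89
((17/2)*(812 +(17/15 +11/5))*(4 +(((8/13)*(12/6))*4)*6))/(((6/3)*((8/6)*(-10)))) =-2266219/260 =-8716.23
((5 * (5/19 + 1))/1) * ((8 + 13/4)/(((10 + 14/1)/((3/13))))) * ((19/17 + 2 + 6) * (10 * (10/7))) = 2615625/29393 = 88.99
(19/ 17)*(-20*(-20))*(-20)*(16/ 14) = -1216000/ 119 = -10218.49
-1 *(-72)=72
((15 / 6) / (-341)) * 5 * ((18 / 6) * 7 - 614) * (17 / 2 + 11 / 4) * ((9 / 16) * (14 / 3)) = 14009625 / 21824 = 641.94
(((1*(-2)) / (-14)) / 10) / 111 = 1 / 7770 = 0.00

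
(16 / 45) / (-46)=-8 / 1035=-0.01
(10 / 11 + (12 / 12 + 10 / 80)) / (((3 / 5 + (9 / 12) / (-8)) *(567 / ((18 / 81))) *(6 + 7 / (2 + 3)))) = 35800 / 168230601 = 0.00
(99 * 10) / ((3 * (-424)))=-165 / 212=-0.78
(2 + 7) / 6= 3 / 2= 1.50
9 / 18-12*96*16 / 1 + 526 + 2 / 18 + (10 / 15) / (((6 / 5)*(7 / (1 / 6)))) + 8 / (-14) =-3384224 / 189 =-17905.95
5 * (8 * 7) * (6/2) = 840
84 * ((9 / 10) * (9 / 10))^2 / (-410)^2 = 137781 / 420250000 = 0.00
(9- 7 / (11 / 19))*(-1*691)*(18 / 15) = 140964 / 55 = 2562.98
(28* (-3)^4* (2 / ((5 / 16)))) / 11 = 72576 / 55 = 1319.56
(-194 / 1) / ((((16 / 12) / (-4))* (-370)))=-291 / 185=-1.57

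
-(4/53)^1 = -4/53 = -0.08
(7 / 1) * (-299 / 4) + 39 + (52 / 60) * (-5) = -5863 / 12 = -488.58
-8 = -8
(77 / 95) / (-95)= -77 / 9025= -0.01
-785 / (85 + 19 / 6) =-4710 / 529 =-8.90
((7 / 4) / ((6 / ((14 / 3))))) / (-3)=-0.45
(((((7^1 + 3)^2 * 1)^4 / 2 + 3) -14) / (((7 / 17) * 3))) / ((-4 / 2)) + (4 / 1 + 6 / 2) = -283333173 / 14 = -20238083.79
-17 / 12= -1.42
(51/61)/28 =51/1708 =0.03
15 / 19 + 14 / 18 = 268 / 171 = 1.57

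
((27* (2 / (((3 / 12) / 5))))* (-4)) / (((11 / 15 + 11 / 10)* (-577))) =25920 / 6347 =4.08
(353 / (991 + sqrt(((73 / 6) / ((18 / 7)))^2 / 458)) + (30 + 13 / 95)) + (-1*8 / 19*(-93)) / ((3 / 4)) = 41220016469185393 / 498406711225345 - 19481364*sqrt(458) / 5246386433951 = 82.70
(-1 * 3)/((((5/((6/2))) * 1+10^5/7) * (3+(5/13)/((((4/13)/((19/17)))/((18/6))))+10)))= -612/50105845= -0.00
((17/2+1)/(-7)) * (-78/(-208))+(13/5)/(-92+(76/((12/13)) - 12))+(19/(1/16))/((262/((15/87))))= -4562039/10637200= -0.43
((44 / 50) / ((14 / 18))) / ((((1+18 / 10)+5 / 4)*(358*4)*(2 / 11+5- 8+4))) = 121 / 733005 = 0.00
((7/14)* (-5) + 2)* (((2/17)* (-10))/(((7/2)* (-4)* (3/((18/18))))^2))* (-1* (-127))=635/14994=0.04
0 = 0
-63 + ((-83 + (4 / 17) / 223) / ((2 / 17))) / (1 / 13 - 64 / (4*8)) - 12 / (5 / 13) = 3040107 / 11150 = 272.66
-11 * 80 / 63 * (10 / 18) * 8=-35200 / 567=-62.08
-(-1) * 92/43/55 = 92/2365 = 0.04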